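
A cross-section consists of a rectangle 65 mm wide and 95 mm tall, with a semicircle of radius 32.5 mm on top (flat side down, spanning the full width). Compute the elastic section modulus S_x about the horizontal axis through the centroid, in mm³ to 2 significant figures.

Break the section into simple shapes (no overlaps), measuring from the bottom-left corner of the bounding box.
Rectangular body: 65 × 95, A = 6 175 mm², y = 47.5 mm, Ī = 4 644 115 mm⁴.
Semicircular cap: semicircle r = 32.5, A = 1 659 mm², y = 108.8 mm, Ī = 122 452 mm⁴.
Centroid: ȳ = ΣA·y / ΣA = 60.48 mm.
Transfer each piece to the horizontal axis through the centroid using Ī + A·d² with d = y − 60.48:
  rectangular body: d = -12.98 mm → contributes +5 684 643 mm⁴
  semicircular cap: d = 48.31 mm → contributes +3 995 066 mm⁴
Total I = 9 679 708 mm⁴.
Extreme fibre distance c = 67.02 mm; S = I/c = 144 432 mm³.

S_x ≈ 1.4 × 10⁵ mm³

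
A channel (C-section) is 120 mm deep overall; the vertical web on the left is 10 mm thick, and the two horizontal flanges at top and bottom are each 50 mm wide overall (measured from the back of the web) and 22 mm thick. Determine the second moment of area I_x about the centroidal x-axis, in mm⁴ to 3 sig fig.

Decompose the section into non-overlapping parts with the origin at the bottom-left of its bounding rectangle.
Web: 10 × 120, A = 1 200 mm², y = 60 mm, Ī = 1 440 000 mm⁴.
Top flange (beyond web): 40 × 22, A = 880 mm², y = 109 mm, Ī = 35 493 mm⁴.
Bottom flange (beyond web): 40 × 22, A = 880 mm², y = 11 mm, Ī = 35 493 mm⁴.
By symmetry the centroid is at mid-height, ȳ = 60 mm.
Transfer each piece to the centroidal x-axis using Ī + A·d² with d = y − 60:
  web: d = 0 mm → contributes +1 440 000 mm⁴
  top flange (beyond web): d = 49 mm → contributes +2 148 373 mm⁴
  bottom flange (beyond web): d = -49 mm → contributes +2 148 373 mm⁴
Total I = 5 736 747 mm⁴.

I_x ≈ 5.74 × 10⁶ mm⁴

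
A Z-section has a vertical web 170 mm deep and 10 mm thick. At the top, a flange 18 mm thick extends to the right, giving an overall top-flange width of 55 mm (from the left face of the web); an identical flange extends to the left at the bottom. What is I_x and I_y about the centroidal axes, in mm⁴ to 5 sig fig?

Decompose the section into non-overlapping parts with the origin at the bottom-left of its bounding rectangle.
Web: 10 × 170, A = 1 700 mm², y = 85 mm, Ī = 4 094 167 mm⁴.
Top flange (beyond web): 45 × 18, A = 810 mm², y = 161 mm, Ī = 21 870 mm⁴.
Bottom flange (beyond web): 45 × 18, A = 810 mm², y = 9 mm, Ī = 21 870 mm⁴.
Centroid: ȳ = ΣA·y / ΣA = 85 mm.
Transfer each piece to the centroidal x-axis using Ī + A·d² with d = y − 85:
  web: d = 0 mm → contributes +4 094 167 mm⁴
  top flange (beyond web): d = 76 mm → contributes +4 700 430 mm⁴
  bottom flange (beyond web): d = -76 mm → contributes +4 700 430 mm⁴
Total I = 13 495 027 mm⁴.
For the y-axis: x̄ = 50 mm.
Repeating about the centroidal y-axis gives I_y = 1 512 667 mm⁴.

I_x ≈ 1.3495 × 10⁷ mm⁴, I_y ≈ 1.5127 × 10⁶ mm⁴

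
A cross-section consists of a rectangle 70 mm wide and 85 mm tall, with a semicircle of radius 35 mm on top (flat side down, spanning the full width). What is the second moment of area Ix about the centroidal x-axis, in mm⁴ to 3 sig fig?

Ix ≈ 8.53 × 10⁶ mm⁴

Treat the section as a set of non-overlapping primitives; coordinates are from the bounding-box lower-left.
Rectangular body: 70 × 85, A = 5 950 mm², y = 42.5 mm, Ī = 3 582 396 mm⁴.
Semicircular cap: semicircle r = 35, A = 1924.2 mm², y = 99.854 mm, Ī = 164 704 mm⁴.
Centroid: ȳ = ΣA·y / ΣA = 56.516 mm.
Transfer each piece to the centroidal x-axis using Ī + A·d² with d = y − 56.516:
  rectangular body: d = -14.016 mm → contributes +4 751 216 mm⁴
  semicircular cap: d = 43.339 mm → contributes +3 778 874 mm⁴
Total I = 8 530 090 mm⁴.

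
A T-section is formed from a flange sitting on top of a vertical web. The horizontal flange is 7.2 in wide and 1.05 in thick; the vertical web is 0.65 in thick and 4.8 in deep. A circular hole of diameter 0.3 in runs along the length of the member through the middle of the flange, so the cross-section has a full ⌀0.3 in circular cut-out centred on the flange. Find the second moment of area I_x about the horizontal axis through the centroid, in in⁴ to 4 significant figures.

Decompose the section into non-overlapping parts with the origin at the bottom-left of its bounding rectangle.
Flange: 7.2 × 1.05, A = 7.56 in², y = 5.325 in, Ī = 0.694575 in⁴.
Web: 0.65 × 4.8, A = 3.12 in², y = 2.4 in, Ī = 5.9904 in⁴.
Hole (subtracted): ⌀0.3, A = 0.0706858 in², y = 5.325 in, Ī = 0.000397608 in⁴.
Centroid: ȳ = ΣA·y / ΣA = 4.46481 in.
Transfer each piece to the horizontal axis through the centroid using Ī + A·d² with d = y − 4.46481:
  flange: d = 0.860188 in → contributes +6.28839 in⁴
  web: d = -2.06481 in → contributes +19.2924 in⁴
  hole: d = 0.860188 in → contributes −0.0526997 in⁴
Total I = 25.5281 in⁴.

I_x ≈ 25.53 in⁴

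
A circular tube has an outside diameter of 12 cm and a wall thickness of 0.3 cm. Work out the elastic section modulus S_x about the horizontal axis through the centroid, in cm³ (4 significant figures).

S_x ≈ 31.47 cm³

Treat the section as a set of non-overlapping primitives; coordinates are from the bounding-box lower-left.
Outer circle: ⌀12, A = 113.097 cm², y = 6 cm, Ī = 1017.88 cm⁴.
Bore (subtracted): ⌀11.4, A = 102.07 cm², y = 6 cm, Ī = 829.066 cm⁴.
By symmetry the centroid is at mid-height, ȳ = 6 cm.
All pieces are centred on the horizontal axis through the centroid, so I = ΣĪ (holes subtracted) = 188.81 cm⁴.
Extreme fibre distance c = 6 cm; S = I/c = 31.4683 cm³.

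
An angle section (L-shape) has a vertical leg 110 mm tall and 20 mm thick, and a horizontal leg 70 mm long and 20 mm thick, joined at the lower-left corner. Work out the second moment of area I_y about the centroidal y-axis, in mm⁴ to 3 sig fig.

Break the section into simple shapes (no overlaps), measuring from the bottom-left corner of the bounding box.
Vertical leg: 20 × 110, A = 2 200 mm², x = 10 mm, Ī = 73 333 mm⁴.
Horizontal leg (remainder): 50 × 20, A = 1 000 mm², x = 45 mm, Ī = 208 333 mm⁴.
Centroid: x̄ = ΣA·x / ΣA = 20.938 mm.
Transfer each piece to the centroidal y-axis using Ī + A·d² with d = x − 20.938:
  vertical leg: d = -10.938 mm → contributes +336 517 mm⁴
  horizontal leg (remainder): d = 24.063 mm → contributes +787 337 mm⁴
Total I = 1 123 854 mm⁴.

I_y ≈ 1.12 × 10⁶ mm⁴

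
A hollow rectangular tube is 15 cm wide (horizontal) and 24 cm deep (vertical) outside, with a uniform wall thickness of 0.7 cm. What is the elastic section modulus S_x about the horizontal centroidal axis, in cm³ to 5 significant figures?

Split into non-overlapping primitives; take the origin at the lower-left of the bounding box.
Outer rectangle: 15 × 24, A = 360 cm², y = 12 cm, Ī = 17 280 cm⁴.
Inner void (subtracted): 13.6 × 22.6, A = 307.36 cm², y = 12 cm, Ī = 13082.27 cm⁴.
By symmetry the centroid is at mid-height, ȳ = 12 cm.
All pieces are centred on the horizontal centroidal axis, so I = ΣĪ (holes subtracted) = 4197.734 cm⁴.
Extreme fibre distance c = 12 cm; S = I/c = 349.8112 cm³.

S_x ≈ 349.81 cm³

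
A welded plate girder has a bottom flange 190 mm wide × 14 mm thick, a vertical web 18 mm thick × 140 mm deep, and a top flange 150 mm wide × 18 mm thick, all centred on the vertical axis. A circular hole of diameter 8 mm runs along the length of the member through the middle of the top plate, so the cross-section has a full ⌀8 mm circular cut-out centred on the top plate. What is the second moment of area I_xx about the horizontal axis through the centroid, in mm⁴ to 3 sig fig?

Break the section into simple shapes (no overlaps), measuring from the bottom-left corner of the bounding box.
Bottom plate: 190 × 14, A = 2 660 mm², y = 7 mm, Ī = 43 447 mm⁴.
Web plate: 18 × 140, A = 2 520 mm², y = 84 mm, Ī = 4 116 000 mm⁴.
Top plate: 150 × 18, A = 2 700 mm², y = 163 mm, Ī = 72 900 mm⁴.
Hole (subtracted): ⌀8, A = 50.265 mm², y = 163 mm, Ī = 201.06 mm⁴.
Centroid: ȳ = ΣA·y / ΣA = 84.576 mm.
Transfer each piece to the horizontal axis through the centroid using Ī + A·d² with d = y − 84.576:
  bottom plate: d = -77.576 mm → contributes +16 051 374 mm⁴
  web plate: d = -0.57589 mm → contributes +4 116 836 mm⁴
  top plate: d = 78.424 mm → contributes +16 678 823 mm⁴
  hole: d = 78.424 mm → contributes −309 351 mm⁴
Total I = 36 537 682 mm⁴.

I_xx ≈ 3.65 × 10⁷ mm⁴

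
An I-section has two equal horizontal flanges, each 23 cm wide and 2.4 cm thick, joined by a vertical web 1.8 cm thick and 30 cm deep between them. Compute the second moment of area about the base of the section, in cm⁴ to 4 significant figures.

Treat the section as a set of non-overlapping primitives; coordinates are from the bounding-box lower-left.
Bottom flange: 23 × 2.4, A = 55.2 cm², y = 1.2 cm, Ī = 26.496 cm⁴.
Web: 1.8 × 30, A = 54 cm², y = 17.4 cm, Ī = 4 050 cm⁴.
Top flange: 23 × 2.4, A = 55.2 cm², y = 33.6 cm, Ī = 26.496 cm⁴.
Transfer each piece to a horizontal axis along the bottom face using Ī + A·d² with d = y − 0:
  bottom flange: d = 1.2 cm → contributes +105.984 cm⁴
  web: d = 17.4 cm → contributes +20 399 cm⁴
  top flange: d = 33.6 cm → contributes +62345.1 cm⁴
Total I = 82850.1 cm⁴.

I_base ≈ 8.285 × 10⁴ cm⁴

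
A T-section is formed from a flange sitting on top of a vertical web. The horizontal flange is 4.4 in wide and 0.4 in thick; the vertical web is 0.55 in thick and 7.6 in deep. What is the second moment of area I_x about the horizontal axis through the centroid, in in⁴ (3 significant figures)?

I_x ≈ 40.0 in⁴

Split into non-overlapping primitives; take the origin at the lower-left of the bounding box.
Flange: 4.4 × 0.4, A = 1.76 in², y = 7.8 in, Ī = 0.023467 in⁴.
Web: 0.55 × 7.6, A = 4.18 in², y = 3.8 in, Ī = 20.12 in⁴.
Centroid: ȳ = ΣA·y / ΣA = 4.9852 in.
Transfer each piece to the horizontal axis through the centroid using Ī + A·d² with d = y − 4.9852:
  flange: d = 2.8148 in → contributes +13.968 in⁴
  web: d = -1.1852 in → contributes +25.991 in⁴
Total I = 39.959 in⁴.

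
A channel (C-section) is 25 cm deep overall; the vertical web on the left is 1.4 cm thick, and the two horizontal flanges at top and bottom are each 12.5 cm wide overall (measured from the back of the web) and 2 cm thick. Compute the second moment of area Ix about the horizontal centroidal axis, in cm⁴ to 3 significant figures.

Ix ≈ 7710 cm⁴

Break the section into simple shapes (no overlaps), measuring from the bottom-left corner of the bounding box.
Web: 1.4 × 25, A = 35 cm², y = 12.5 cm, Ī = 1822.9 cm⁴.
Top flange (beyond web): 11.1 × 2, A = 22.2 cm², y = 24 cm, Ī = 7.4 cm⁴.
Bottom flange (beyond web): 11.1 × 2, A = 22.2 cm², y = 1 cm, Ī = 7.4 cm⁴.
By symmetry the centroid is at mid-height, ȳ = 12.5 cm.
Transfer each piece to the horizontal centroidal axis using Ī + A·d² with d = y − 12.5:
  web: d = 0 cm → contributes +1822.9 cm⁴
  top flange (beyond web): d = 11.5 cm → contributes +2943.4 cm⁴
  bottom flange (beyond web): d = -11.5 cm → contributes +2943.4 cm⁴
Total I = 7709.6 cm⁴.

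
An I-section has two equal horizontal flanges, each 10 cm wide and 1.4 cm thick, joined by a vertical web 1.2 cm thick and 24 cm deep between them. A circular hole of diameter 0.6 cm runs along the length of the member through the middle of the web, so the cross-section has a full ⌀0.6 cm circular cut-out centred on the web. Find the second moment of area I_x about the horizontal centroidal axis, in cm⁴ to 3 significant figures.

Treat the section as a set of non-overlapping primitives; coordinates are from the bounding-box lower-left.
Bottom flange: 10 × 1.4, A = 14 cm², y = 0.7 cm, Ī = 2.2867 cm⁴.
Web: 1.2 × 24, A = 28.8 cm², y = 13.4 cm, Ī = 1382.4 cm⁴.
Top flange: 10 × 1.4, A = 14 cm², y = 26.1 cm, Ī = 2.2867 cm⁴.
Hole (subtracted): ⌀0.6, A = 0.28274 cm², y = 13.4 cm, Ī = 0.0063617 cm⁴.
By symmetry the centroid is at mid-height, ȳ = 13.4 cm.
Transfer each piece to the horizontal centroidal axis using Ī + A·d² with d = y − 13.4:
  bottom flange: d = -12.7 cm → contributes +2260.3 cm⁴
  web: d = 0 cm → contributes +1382.4 cm⁴
  top flange: d = 12.7 cm → contributes +2260.3 cm⁴
  hole: d = 0 cm → contributes −0.0063617 cm⁴
Total I = 5903.1 cm⁴.

I_x ≈ 5900 cm⁴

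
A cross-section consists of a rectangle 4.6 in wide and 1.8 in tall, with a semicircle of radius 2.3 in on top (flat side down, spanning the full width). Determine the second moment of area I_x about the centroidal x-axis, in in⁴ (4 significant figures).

Break the section into simple shapes (no overlaps), measuring from the bottom-left corner of the bounding box.
Rectangular body: 4.6 × 1.8, A = 8.28 in², y = 0.9 in, Ī = 2.2356 in⁴.
Semicircular cap: semicircle r = 2.3, A = 8.30951 in², y = 2.77615 in, Ī = 3.07145 in⁴.
Centroid: ȳ = ΣA·y / ΣA = 1.83974 in.
Transfer each piece to the centroidal x-axis using Ī + A·d² with d = y − 1.83974:
  rectangular body: d = -0.939744 in → contributes +9.54782 in⁴
  semicircular cap: d = 0.936406 in → contributes +10.3577 in⁴
Total I = 19.9055 in⁴.

I_x ≈ 19.91 in⁴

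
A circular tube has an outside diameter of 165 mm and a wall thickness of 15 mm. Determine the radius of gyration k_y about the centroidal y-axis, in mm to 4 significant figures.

k_y ≈ 53.30 mm

Split into non-overlapping primitives; take the origin at the lower-left of the bounding box.
Outer circle: ⌀165, A = 21382.5 mm², x = 82.5 mm, Ī = 36 383 601 mm⁴.
Bore (subtracted): ⌀135, A = 14313.9 mm², x = 82.5 mm, Ī = 16 304 406 mm⁴.
By symmetry the centroid is at mid-width, x̄ = 82.5 mm.
All pieces are centred on the centroidal y-axis, so I = ΣĪ (holes subtracted) = 20 079 195 mm⁴.
Radius of gyration: k = √(I/A) = √(20 079 195 / 7068.58) = 53.2975 mm.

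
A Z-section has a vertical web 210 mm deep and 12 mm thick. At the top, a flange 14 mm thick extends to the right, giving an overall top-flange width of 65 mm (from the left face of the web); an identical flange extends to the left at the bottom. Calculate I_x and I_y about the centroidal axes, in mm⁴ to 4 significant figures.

Treat the section as a set of non-overlapping primitives; coordinates are from the bounding-box lower-left.
Web: 12 × 210, A = 2 520 mm², y = 105 mm, Ī = 9 261 000 mm⁴.
Top flange (beyond web): 53 × 14, A = 742 mm², y = 203 mm, Ī = 12119.3 mm⁴.
Bottom flange (beyond web): 53 × 14, A = 742 mm², y = 7 mm, Ī = 12119.3 mm⁴.
Centroid: ȳ = ΣA·y / ΣA = 105 mm.
Transfer each piece to the centroidal x-axis using Ī + A·d² with d = y − 105:
  web: d = 0 mm → contributes +9 261 000 mm⁴
  top flange (beyond web): d = 98 mm → contributes +7 138 287 mm⁴
  bottom flange (beyond web): d = -98 mm → contributes +7 138 287 mm⁴
Total I = 23 537 575 mm⁴.
For the y-axis: x̄ = 59 mm.
Repeating about the centroidal y-axis gives I_y = 1 945 095 mm⁴.

I_x ≈ 2.354 × 10⁷ mm⁴, I_y ≈ 1.945 × 10⁶ mm⁴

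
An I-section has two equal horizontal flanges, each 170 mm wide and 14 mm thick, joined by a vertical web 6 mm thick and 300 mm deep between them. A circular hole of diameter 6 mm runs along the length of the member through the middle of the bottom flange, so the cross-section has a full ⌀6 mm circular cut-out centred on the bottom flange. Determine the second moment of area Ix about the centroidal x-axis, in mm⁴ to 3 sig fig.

Split into non-overlapping primitives; take the origin at the lower-left of the bounding box.
Bottom flange: 170 × 14, A = 2 380 mm², y = 7 mm, Ī = 38 873 mm⁴.
Web: 6 × 300, A = 1 800 mm², y = 164 mm, Ī = 13 500 000 mm⁴.
Top flange: 170 × 14, A = 2 380 mm², y = 321 mm, Ī = 38 873 mm⁴.
Hole (subtracted): ⌀6, A = 28.274 mm², y = 7 mm, Ī = 63.617 mm⁴.
Centroid: ȳ = ΣA·y / ΣA = 164.68 mm.
Transfer each piece to the centroidal x-axis using Ī + A·d² with d = y − 164.68:
  bottom flange: d = -157.68 mm → contributes +59 212 484 mm⁴
  web: d = -0.67962 mm → contributes +13 500 831 mm⁴
  top flange: d = 156.32 mm → contributes +58 196 701 mm⁴
  hole: d = -157.68 mm → contributes −703 044 mm⁴
Total I = 130 206 972 mm⁴.

Ix ≈ 1.30 × 10⁸ mm⁴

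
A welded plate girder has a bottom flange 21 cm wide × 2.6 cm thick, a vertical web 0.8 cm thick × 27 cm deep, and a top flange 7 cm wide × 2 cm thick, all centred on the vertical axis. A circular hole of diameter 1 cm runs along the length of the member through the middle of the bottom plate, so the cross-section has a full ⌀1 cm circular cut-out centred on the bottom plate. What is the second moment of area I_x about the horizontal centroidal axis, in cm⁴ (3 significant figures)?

Break the section into simple shapes (no overlaps), measuring from the bottom-left corner of the bounding box.
Bottom plate: 21 × 2.6, A = 54.6 cm², y = 1.3 cm, Ī = 30.758 cm⁴.
Web plate: 0.8 × 27, A = 21.6 cm², y = 16.1 cm, Ī = 1312.2 cm⁴.
Top plate: 7 × 2, A = 14 cm², y = 30.6 cm, Ī = 4.6667 cm⁴.
Hole (subtracted): ⌀1, A = 0.7854 cm², y = 1.3 cm, Ī = 0.049087 cm⁴.
Centroid: ȳ = ΣA·y / ΣA = 9.4629 cm.
Transfer each piece to the horizontal centroidal axis using Ī + A·d² with d = y − 9.4629:
  bottom plate: d = -8.1629 cm → contributes +3668.9 cm⁴
  web plate: d = 6.6371 cm → contributes +2263.7 cm⁴
  top plate: d = 21.137 cm → contributes +6259.6 cm⁴
  hole: d = -8.1629 cm → contributes −52.382 cm⁴
Total I = 12 140 cm⁴.

I_x ≈ 1.21 × 10⁴ cm⁴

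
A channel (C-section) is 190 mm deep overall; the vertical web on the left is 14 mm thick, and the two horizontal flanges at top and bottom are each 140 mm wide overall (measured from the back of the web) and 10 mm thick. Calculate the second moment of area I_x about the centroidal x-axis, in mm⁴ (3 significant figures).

Treat the section as a set of non-overlapping primitives; coordinates are from the bounding-box lower-left.
Web: 14 × 190, A = 2 660 mm², y = 95 mm, Ī = 8 002 167 mm⁴.
Top flange (beyond web): 126 × 10, A = 1 260 mm², y = 185 mm, Ī = 10 500 mm⁴.
Bottom flange (beyond web): 126 × 10, A = 1 260 mm², y = 5 mm, Ī = 10 500 mm⁴.
By symmetry the centroid is at mid-height, ȳ = 95 mm.
Transfer each piece to the centroidal x-axis using Ī + A·d² with d = y − 95:
  web: d = 0 mm → contributes +8 002 167 mm⁴
  top flange (beyond web): d = 90 mm → contributes +10 216 500 mm⁴
  bottom flange (beyond web): d = -90 mm → contributes +10 216 500 mm⁴
Total I = 28 435 167 mm⁴.

I_x ≈ 2.84 × 10⁷ mm⁴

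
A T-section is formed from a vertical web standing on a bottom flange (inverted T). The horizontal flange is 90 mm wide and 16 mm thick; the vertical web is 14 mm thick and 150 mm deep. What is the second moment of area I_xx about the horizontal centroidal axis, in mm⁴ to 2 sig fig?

I_xx ≈ 9.9 × 10⁶ mm⁴

Break the section into simple shapes (no overlaps), measuring from the bottom-left corner of the bounding box.
Flange: 90 × 16, A = 1 440 mm², y = 8 mm, Ī = 30 720 mm⁴.
Web: 14 × 150, A = 2 100 mm², y = 91 mm, Ī = 3 937 500 mm⁴.
Centroid: ȳ = ΣA·y / ΣA = 57.24 mm.
Transfer each piece to the horizontal centroidal axis using Ī + A·d² with d = y − 57.24:
  flange: d = -49.24 mm → contributes +3 521 727 mm⁴
  web: d = 33.76 mm → contributes +6 331 333 mm⁴
Total I = 9 853 061 mm⁴.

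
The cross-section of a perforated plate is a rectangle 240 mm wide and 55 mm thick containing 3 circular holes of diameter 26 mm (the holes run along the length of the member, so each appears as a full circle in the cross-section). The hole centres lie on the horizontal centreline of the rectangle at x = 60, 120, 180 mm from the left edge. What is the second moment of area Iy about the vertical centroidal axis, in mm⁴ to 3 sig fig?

Iy ≈ 5.95 × 10⁷ mm⁴

Split into non-overlapping primitives; take the origin at the lower-left of the bounding box.
Plate: 240 × 55, A = 13 200 mm², x = 120 mm, Ī = 63 360 000 mm⁴.
Hole 1 (subtracted): ⌀26, A = 530.93 mm², x = 60 mm, Ī = 22 432 mm⁴.
Hole 2 (subtracted): ⌀26, A = 530.93 mm², x = 120 mm, Ī = 22 432 mm⁴.
Hole 3 (subtracted): ⌀26, A = 530.93 mm², x = 180 mm, Ī = 22 432 mm⁴.
By symmetry the centroid is at mid-width, x̄ = 120 mm.
Transfer each piece to the vertical centroidal axis using Ī + A·d² with d = x − 120:
  plate: d = 0 mm → contributes +63 360 000 mm⁴
  hole 1: d = -60 mm → contributes −1 933 777 mm⁴
  hole 2: d = 0 mm → contributes −22 432 mm⁴
  hole 3: d = 60 mm → contributes −1 933 777 mm⁴
Total I = 59 470 015 mm⁴.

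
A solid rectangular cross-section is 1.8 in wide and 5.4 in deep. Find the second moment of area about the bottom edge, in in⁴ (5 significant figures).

I_base ≈ 94.478 in⁴

The section: 1.8 × 5.4, A = 9.72 in², y = 2.7 in, Ī = 23.6196 in⁴.
Transfer it to the bottom edge using Ī + A·d² with d = y − 0:
  the section: d = 2.7 in → contributes +94.4784 in⁴
Total I = 94.4784 in⁴.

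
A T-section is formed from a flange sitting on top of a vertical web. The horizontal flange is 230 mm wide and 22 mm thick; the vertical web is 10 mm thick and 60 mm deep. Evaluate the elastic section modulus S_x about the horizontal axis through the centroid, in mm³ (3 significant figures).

S_x ≈ 1.93 × 10⁴ mm³

Split into non-overlapping primitives; take the origin at the lower-left of the bounding box.
Flange: 230 × 22, A = 5 060 mm², y = 71 mm, Ī = 204 087 mm⁴.
Web: 10 × 60, A = 600 mm², y = 30 mm, Ī = 180 000 mm⁴.
Centroid: ȳ = ΣA·y / ΣA = 66.654 mm.
Transfer each piece to the horizontal axis through the centroid using Ī + A·d² with d = y − 66.654:
  flange: d = 4.3463 mm → contributes +299 671 mm⁴
  web: d = -36.654 mm → contributes +986 097 mm⁴
Total I = 1 285 768 mm⁴.
Extreme fibre distance c = 66.654 mm; S = I/c = 19 290 mm³.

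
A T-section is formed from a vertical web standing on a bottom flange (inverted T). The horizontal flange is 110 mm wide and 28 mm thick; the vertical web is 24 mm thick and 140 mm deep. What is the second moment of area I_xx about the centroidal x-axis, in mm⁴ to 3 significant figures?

Split into non-overlapping primitives; take the origin at the lower-left of the bounding box.
Flange: 110 × 28, A = 3 080 mm², y = 14 mm, Ī = 201 227 mm⁴.
Web: 24 × 140, A = 3 360 mm², y = 98 mm, Ī = 5 488 000 mm⁴.
Centroid: ȳ = ΣA·y / ΣA = 57.826 mm.
Transfer each piece to the centroidal x-axis using Ī + A·d² with d = y − 57.826:
  flange: d = -43.826 mm → contributes +6 117 062 mm⁴
  web: d = 40.174 mm → contributes +10 910 849 mm⁴
Total I = 17 027 912 mm⁴.

I_xx ≈ 1.70 × 10⁷ mm⁴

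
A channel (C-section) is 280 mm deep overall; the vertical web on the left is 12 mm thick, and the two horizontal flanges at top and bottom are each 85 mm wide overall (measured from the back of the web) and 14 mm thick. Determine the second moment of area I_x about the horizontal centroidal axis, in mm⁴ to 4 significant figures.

Split into non-overlapping primitives; take the origin at the lower-left of the bounding box.
Web: 12 × 280, A = 3 360 mm², y = 140 mm, Ī = 21 952 000 mm⁴.
Top flange (beyond web): 73 × 14, A = 1 022 mm², y = 273 mm, Ī = 16692.7 mm⁴.
Bottom flange (beyond web): 73 × 14, A = 1 022 mm², y = 7 mm, Ī = 16692.7 mm⁴.
By symmetry the centroid is at mid-height, ȳ = 140 mm.
Transfer each piece to the horizontal centroidal axis using Ī + A·d² with d = y − 140:
  web: d = 0 mm → contributes +21 952 000 mm⁴
  top flange (beyond web): d = 133 mm → contributes +18 094 851 mm⁴
  bottom flange (beyond web): d = -133 mm → contributes +18 094 851 mm⁴
Total I = 58 141 701 mm⁴.

I_x ≈ 5.814 × 10⁷ mm⁴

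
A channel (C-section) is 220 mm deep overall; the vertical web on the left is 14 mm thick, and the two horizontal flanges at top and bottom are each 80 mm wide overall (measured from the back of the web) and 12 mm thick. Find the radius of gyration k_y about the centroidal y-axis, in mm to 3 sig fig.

k_y ≈ 22.2 mm

Break the section into simple shapes (no overlaps), measuring from the bottom-left corner of the bounding box.
Web: 14 × 220, A = 3 080 mm², x = 7 mm, Ī = 50 307 mm⁴.
Top flange (beyond web): 66 × 12, A = 792 mm², x = 47 mm, Ī = 287 496 mm⁴.
Bottom flange (beyond web): 66 × 12, A = 792 mm², x = 47 mm, Ī = 287 496 mm⁴.
Centroid: x̄ = ΣA·x / ΣA = 20.585 mm.
Transfer each piece to the centroidal y-axis using Ī + A·d² with d = x − 20.585:
  web: d = -13.585 mm → contributes +618 720 mm⁴
  top flange (beyond web): d = 26.415 mm → contributes +840 120 mm⁴
  bottom flange (beyond web): d = 26.415 mm → contributes +840 120 mm⁴
Total I = 2 298 959 mm⁴.
Radius of gyration: k = √(I/A) = √(2 298 959 / 4 664) = 22.202 mm.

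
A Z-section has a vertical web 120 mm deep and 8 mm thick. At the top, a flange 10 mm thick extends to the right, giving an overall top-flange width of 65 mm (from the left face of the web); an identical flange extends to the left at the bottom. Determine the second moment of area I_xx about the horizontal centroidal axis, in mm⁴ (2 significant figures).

I_xx ≈ 4.6 × 10⁶ mm⁴

Treat the section as a set of non-overlapping primitives; coordinates are from the bounding-box lower-left.
Web: 8 × 120, A = 960 mm², y = 60 mm, Ī = 1 152 000 mm⁴.
Top flange (beyond web): 57 × 10, A = 570 mm², y = 115 mm, Ī = 4 750 mm⁴.
Bottom flange (beyond web): 57 × 10, A = 570 mm², y = 5 mm, Ī = 4 750 mm⁴.
Centroid: ȳ = ΣA·y / ΣA = 60 mm.
Transfer each piece to the horizontal centroidal axis using Ī + A·d² with d = y − 60:
  web: d = 0 mm → contributes +1 152 000 mm⁴
  top flange (beyond web): d = 55 mm → contributes +1 729 000 mm⁴
  bottom flange (beyond web): d = -55 mm → contributes +1 729 000 mm⁴
Total I = 4 610 000 mm⁴.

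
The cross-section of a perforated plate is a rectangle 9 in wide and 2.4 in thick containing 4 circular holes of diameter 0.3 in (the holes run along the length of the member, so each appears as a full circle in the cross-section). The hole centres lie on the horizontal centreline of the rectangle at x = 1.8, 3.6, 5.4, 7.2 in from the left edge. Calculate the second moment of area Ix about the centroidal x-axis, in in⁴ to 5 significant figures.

Ix ≈ 10.366 in⁴

Split into non-overlapping primitives; take the origin at the lower-left of the bounding box.
Plate: 9 × 2.4, A = 21.6 in², y = 1.2 in, Ī = 10.368 in⁴.
Hole 1 (subtracted): ⌀0.3, A = 0.07068583 in², y = 1.2 in, Ī = 0.0003976078 in⁴.
Hole 2 (subtracted): ⌀0.3, A = 0.07068583 in², y = 1.2 in, Ī = 0.0003976078 in⁴.
Hole 3 (subtracted): ⌀0.3, A = 0.07068583 in², y = 1.2 in, Ī = 0.0003976078 in⁴.
Hole 4 (subtracted): ⌀0.3, A = 0.07068583 in², y = 1.2 in, Ī = 0.0003976078 in⁴.
By symmetry the centroid is at mid-height, ȳ = 1.2 in.
All pieces are centred on the centroidal x-axis, so I = ΣĪ (holes subtracted) = 10.36641 in⁴.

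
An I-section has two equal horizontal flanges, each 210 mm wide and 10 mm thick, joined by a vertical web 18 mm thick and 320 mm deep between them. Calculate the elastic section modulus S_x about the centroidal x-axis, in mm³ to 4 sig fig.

S_x ≈ 9.620 × 10⁵ mm³

Treat the section as a set of non-overlapping primitives; coordinates are from the bounding-box lower-left.
Bottom flange: 210 × 10, A = 2 100 mm², y = 5 mm, Ī = 17 500 mm⁴.
Web: 18 × 320, A = 5 760 mm², y = 170 mm, Ī = 49 152 000 mm⁴.
Top flange: 210 × 10, A = 2 100 mm², y = 335 mm, Ī = 17 500 mm⁴.
By symmetry the centroid is at mid-height, ȳ = 170 mm.
Transfer each piece to the centroidal x-axis using Ī + A·d² with d = y − 170:
  bottom flange: d = -165 mm → contributes +57 190 000 mm⁴
  web: d = 0 mm → contributes +49 152 000 mm⁴
  top flange: d = 165 mm → contributes +57 190 000 mm⁴
Total I = 163 532 000 mm⁴.
Extreme fibre distance c = 170 mm; S = I/c = 961 953 mm³.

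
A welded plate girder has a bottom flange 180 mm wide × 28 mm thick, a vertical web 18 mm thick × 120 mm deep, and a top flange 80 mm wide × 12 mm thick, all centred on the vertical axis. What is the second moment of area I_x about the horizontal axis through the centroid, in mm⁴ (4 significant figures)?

I_x ≈ 2.297 × 10⁷ mm⁴

Decompose the section into non-overlapping parts with the origin at the bottom-left of its bounding rectangle.
Bottom plate: 180 × 28, A = 5 040 mm², y = 14 mm, Ī = 329 280 mm⁴.
Web plate: 18 × 120, A = 2 160 mm², y = 88 mm, Ī = 2 592 000 mm⁴.
Top plate: 80 × 12, A = 960 mm², y = 154 mm, Ī = 11 520 mm⁴.
Centroid: ȳ = ΣA·y / ΣA = 50.0588 mm.
Transfer each piece to the horizontal axis through the centroid using Ī + A·d² with d = y − 50.0588:
  bottom plate: d = -36.0588 mm → contributes +6 882 483 mm⁴
  web plate: d = 37.9412 mm → contributes +5 701 391 mm⁴
  top plate: d = 103.941 mm → contributes +10 383 137 mm⁴
Total I = 22 967 012 mm⁴.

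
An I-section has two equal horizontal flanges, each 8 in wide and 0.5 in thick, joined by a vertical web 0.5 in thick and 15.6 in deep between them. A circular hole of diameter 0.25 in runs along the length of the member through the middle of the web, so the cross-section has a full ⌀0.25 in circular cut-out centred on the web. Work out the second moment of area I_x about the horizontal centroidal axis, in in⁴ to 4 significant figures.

I_x ≈ 676.8 in⁴

Treat the section as a set of non-overlapping primitives; coordinates are from the bounding-box lower-left.
Bottom flange: 8 × 0.5, A = 4 in², y = 0.25 in, Ī = 0.0833333 in⁴.
Web: 0.5 × 15.6, A = 7.8 in², y = 8.3 in, Ī = 158.184 in⁴.
Top flange: 8 × 0.5, A = 4 in², y = 16.35 in, Ī = 0.0833333 in⁴.
Hole (subtracted): ⌀0.25, A = 0.0490874 in², y = 8.3 in, Ī = 0.000191748 in⁴.
By symmetry the centroid is at mid-height, ȳ = 8.3 in.
Transfer each piece to the horizontal centroidal axis using Ī + A·d² with d = y − 8.3:
  bottom flange: d = -8.05 in → contributes +259.293 in⁴
  web: d = 0 in → contributes +158.184 in⁴
  top flange: d = 8.05 in → contributes +259.293 in⁴
  hole: d = 0 in → contributes −0.000191748 in⁴
Total I = 676.77 in⁴.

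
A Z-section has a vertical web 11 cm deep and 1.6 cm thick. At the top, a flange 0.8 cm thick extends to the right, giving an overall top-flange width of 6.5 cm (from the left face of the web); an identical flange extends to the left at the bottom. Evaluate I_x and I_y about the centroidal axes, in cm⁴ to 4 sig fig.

Split into non-overlapping primitives; take the origin at the lower-left of the bounding box.
Web: 1.6 × 11, A = 17.6 cm², y = 5.5 cm, Ī = 177.467 cm⁴.
Top flange (beyond web): 4.9 × 0.8, A = 3.92 cm², y = 10.6 cm, Ī = 0.209067 cm⁴.
Bottom flange (beyond web): 4.9 × 0.8, A = 3.92 cm², y = 0.4 cm, Ī = 0.209067 cm⁴.
Centroid: ȳ = ΣA·y / ΣA = 5.5 cm.
Transfer each piece to the centroidal x-axis using Ī + A·d² with d = y − 5.5:
  web: d = 0 cm → contributes +177.467 cm⁴
  top flange (beyond web): d = 5.1 cm → contributes +102.168 cm⁴
  bottom flange (beyond web): d = -5.1 cm → contributes +102.168 cm⁴
Total I = 381.803 cm⁴.
For the y-axis: x̄ = 5.7 cm.
Repeating about the centroidal y-axis gives I_y = 102.251 cm⁴.

I_x ≈ 381.8 cm⁴, I_y ≈ 102.3 cm⁴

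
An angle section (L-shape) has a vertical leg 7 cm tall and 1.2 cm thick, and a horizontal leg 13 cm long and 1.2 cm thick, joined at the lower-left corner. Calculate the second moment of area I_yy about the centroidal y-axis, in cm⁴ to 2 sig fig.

Decompose the section into non-overlapping parts with the origin at the bottom-left of its bounding rectangle.
Vertical leg: 1.2 × 7, A = 8.4 cm², x = 0.6 cm, Ī = 1.008 cm⁴.
Horizontal leg (remainder): 11.8 × 1.2, A = 14.16 cm², x = 7.1 cm, Ī = 164.3 cm⁴.
Centroid: x̄ = ΣA·x / ΣA = 4.68 cm.
Transfer each piece to the centroidal y-axis using Ī + A·d² with d = x − 4.68:
  vertical leg: d = -4.08 cm → contributes +140.8 cm⁴
  horizontal leg (remainder): d = 2.42 cm → contributes +247.2 cm⁴
Total I = 388.1 cm⁴.

I_yy ≈ 390 cm⁴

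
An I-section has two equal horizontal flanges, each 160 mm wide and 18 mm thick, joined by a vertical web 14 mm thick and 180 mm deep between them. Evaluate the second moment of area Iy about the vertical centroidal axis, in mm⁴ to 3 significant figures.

Iy ≈ 1.23 × 10⁷ mm⁴

Treat the section as a set of non-overlapping primitives; coordinates are from the bounding-box lower-left.
Bottom flange: 160 × 18, A = 2 880 mm², x = 80 mm, Ī = 6 144 000 mm⁴.
Web: 14 × 180, A = 2 520 mm², x = 80 mm, Ī = 41 160 mm⁴.
Top flange: 160 × 18, A = 2 880 mm², x = 80 mm, Ī = 6 144 000 mm⁴.
By symmetry the centroid is at mid-width, x̄ = 80 mm.
All pieces are centred on the vertical centroidal axis, so I = ΣĪ = 12 329 160 mm⁴.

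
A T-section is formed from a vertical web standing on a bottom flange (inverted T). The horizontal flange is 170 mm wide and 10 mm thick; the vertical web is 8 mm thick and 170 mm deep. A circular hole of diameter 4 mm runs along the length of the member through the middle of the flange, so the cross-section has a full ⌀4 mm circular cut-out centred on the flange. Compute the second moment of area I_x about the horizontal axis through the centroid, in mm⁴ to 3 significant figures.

I_x ≈ 9.39 × 10⁶ mm⁴

Split into non-overlapping primitives; take the origin at the lower-left of the bounding box.
Flange: 170 × 10, A = 1 700 mm², y = 5 mm, Ī = 14 167 mm⁴.
Web: 8 × 170, A = 1 360 mm², y = 95 mm, Ī = 3 275 333 mm⁴.
Hole (subtracted): ⌀4, A = 12.566 mm², y = 5 mm, Ī = 12.566 mm⁴.
Centroid: ȳ = ΣA·y / ΣA = 45.165 mm.
Transfer each piece to the horizontal axis through the centroid using Ī + A·d² with d = y − 45.165:
  flange: d = -40.165 mm → contributes +2 756 645 mm⁴
  web: d = 49.835 mm → contributes +6 652 938 mm⁴
  hole: d = -40.165 mm → contributes −20 285 mm⁴
Total I = 9 389 298 mm⁴.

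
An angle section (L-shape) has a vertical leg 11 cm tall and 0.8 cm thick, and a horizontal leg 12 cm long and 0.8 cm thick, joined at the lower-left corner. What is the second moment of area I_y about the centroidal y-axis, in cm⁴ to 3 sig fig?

Break the section into simple shapes (no overlaps), measuring from the bottom-left corner of the bounding box.
Vertical leg: 0.8 × 11, A = 8.8 cm², x = 0.4 cm, Ī = 0.46933 cm⁴.
Horizontal leg (remainder): 11.2 × 0.8, A = 8.96 cm², x = 6.4 cm, Ī = 93.662 cm⁴.
Centroid: x̄ = ΣA·x / ΣA = 3.427 cm.
Transfer each piece to the centroidal y-axis using Ī + A·d² with d = x − 3.427:
  vertical leg: d = -3.027 cm → contributes +81.103 cm⁴
  horizontal leg (remainder): d = 2.973 cm → contributes +172.86 cm⁴
Total I = 253.96 cm⁴.

I_y ≈ 254 cm⁴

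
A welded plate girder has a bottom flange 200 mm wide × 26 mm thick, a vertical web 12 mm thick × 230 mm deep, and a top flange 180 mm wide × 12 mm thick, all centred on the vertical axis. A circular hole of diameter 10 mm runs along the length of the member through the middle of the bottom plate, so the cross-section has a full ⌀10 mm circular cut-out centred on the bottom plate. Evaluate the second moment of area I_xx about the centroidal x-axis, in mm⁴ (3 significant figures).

I_xx ≈ 1.13 × 10⁸ mm⁴

Decompose the section into non-overlapping parts with the origin at the bottom-left of its bounding rectangle.
Bottom plate: 200 × 26, A = 5 200 mm², y = 13 mm, Ī = 292 933 mm⁴.
Web plate: 12 × 230, A = 2 760 mm², y = 141 mm, Ī = 12 167 000 mm⁴.
Top plate: 180 × 12, A = 2 160 mm², y = 262 mm, Ī = 25 920 mm⁴.
Hole (subtracted): ⌀10, A = 78.54 mm², y = 13 mm, Ī = 490.87 mm⁴.
Centroid: ȳ = ΣA·y / ΣA = 101.74 mm.
Transfer each piece to the centroidal x-axis using Ī + A·d² with d = y − 101.74:
  bottom plate: d = -88.744 mm → contributes +41 245 581 mm⁴
  web plate: d = 39.256 mm → contributes +16 420 238 mm⁴
  top plate: d = 160.26 mm → contributes +55 498 963 mm⁴
  hole: d = -88.744 mm → contributes −619 032 mm⁴
Total I = 112 545 751 mm⁴.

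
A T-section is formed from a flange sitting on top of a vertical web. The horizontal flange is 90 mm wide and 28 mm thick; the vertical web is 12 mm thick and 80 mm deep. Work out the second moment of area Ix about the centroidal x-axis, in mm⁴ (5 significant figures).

Treat the section as a set of non-overlapping primitives; coordinates are from the bounding-box lower-left.
Flange: 90 × 28, A = 2 520 mm², y = 94 mm, Ī = 164 640 mm⁴.
Web: 12 × 80, A = 960 mm², y = 40 mm, Ī = 512 000 mm⁴.
Centroid: ȳ = ΣA·y / ΣA = 79.10345 mm.
Transfer each piece to the centroidal x-axis using Ī + A·d² with d = y − 79.10345:
  flange: d = 14.89655 mm → contributes +723846.3 mm⁴
  web: d = -39.10345 mm → contributes +1 979 916 mm⁴
Total I = 2 703 763 mm⁴.

Ix ≈ 2.7038 × 10⁶ mm⁴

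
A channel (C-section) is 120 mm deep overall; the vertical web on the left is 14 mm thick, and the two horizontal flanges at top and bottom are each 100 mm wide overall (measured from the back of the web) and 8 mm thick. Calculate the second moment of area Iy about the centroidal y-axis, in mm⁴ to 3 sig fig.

Decompose the section into non-overlapping parts with the origin at the bottom-left of its bounding rectangle.
Web: 14 × 120, A = 1 680 mm², x = 7 mm, Ī = 27 440 mm⁴.
Top flange (beyond web): 86 × 8, A = 688 mm², x = 57 mm, Ī = 424 037 mm⁴.
Bottom flange (beyond web): 86 × 8, A = 688 mm², x = 57 mm, Ī = 424 037 mm⁴.
Centroid: x̄ = ΣA·x / ΣA = 29.513 mm.
Transfer each piece to the centroidal y-axis using Ī + A·d² with d = x − 29.513:
  web: d = -22.513 mm → contributes +878 930 mm⁴
  top flange (beyond web): d = 27.487 mm → contributes +943 842 mm⁴
  bottom flange (beyond web): d = 27.487 mm → contributes +943 842 mm⁴
Total I = 2 766 614 mm⁴.

Iy ≈ 2.77 × 10⁶ mm⁴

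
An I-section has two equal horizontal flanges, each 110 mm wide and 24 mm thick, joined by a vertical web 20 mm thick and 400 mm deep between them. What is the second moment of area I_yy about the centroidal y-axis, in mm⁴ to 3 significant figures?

Decompose the section into non-overlapping parts with the origin at the bottom-left of its bounding rectangle.
Bottom flange: 110 × 24, A = 2 640 mm², x = 55 mm, Ī = 2 662 000 mm⁴.
Web: 20 × 400, A = 8 000 mm², x = 55 mm, Ī = 266 667 mm⁴.
Top flange: 110 × 24, A = 2 640 mm², x = 55 mm, Ī = 2 662 000 mm⁴.
By symmetry the centroid is at mid-width, x̄ = 55 mm.
All pieces are centred on the centroidal y-axis, so I = ΣĪ = 5 590 667 mm⁴.

I_yy ≈ 5.59 × 10⁶ mm⁴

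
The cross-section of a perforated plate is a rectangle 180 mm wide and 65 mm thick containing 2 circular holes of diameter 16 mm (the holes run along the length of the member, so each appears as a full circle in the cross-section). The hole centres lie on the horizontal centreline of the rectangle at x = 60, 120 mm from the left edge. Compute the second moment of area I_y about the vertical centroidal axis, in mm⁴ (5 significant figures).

Split into non-overlapping primitives; take the origin at the lower-left of the bounding box.
Plate: 180 × 65, A = 11 700 mm², x = 90 mm, Ī = 31 590 000 mm⁴.
Hole 1 (subtracted): ⌀16, A = 201.0619 mm², x = 60 mm, Ī = 3216.991 mm⁴.
Hole 2 (subtracted): ⌀16, A = 201.0619 mm², x = 120 mm, Ī = 3216.991 mm⁴.
By symmetry the centroid is at mid-width, x̄ = 90 mm.
Transfer each piece to the vertical centroidal axis using Ī + A·d² with d = x − 90:
  plate: d = 0 mm → contributes +31 590 000 mm⁴
  hole 1: d = -30 mm → contributes −184172.7 mm⁴
  hole 2: d = 30 mm → contributes −184172.7 mm⁴
Total I = 31 221 655 mm⁴.

I_y ≈ 3.1222 × 10⁷ mm⁴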